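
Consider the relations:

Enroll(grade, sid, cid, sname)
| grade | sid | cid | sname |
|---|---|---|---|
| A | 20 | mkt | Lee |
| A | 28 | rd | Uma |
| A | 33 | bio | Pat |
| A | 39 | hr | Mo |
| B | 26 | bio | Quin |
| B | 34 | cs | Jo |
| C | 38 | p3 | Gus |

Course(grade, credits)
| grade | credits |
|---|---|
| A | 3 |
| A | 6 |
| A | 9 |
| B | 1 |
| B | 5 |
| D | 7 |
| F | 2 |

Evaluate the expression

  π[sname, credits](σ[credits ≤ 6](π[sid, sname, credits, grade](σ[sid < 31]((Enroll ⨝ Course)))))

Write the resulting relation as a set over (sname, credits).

Natural join on grade: {(A, 20, mkt, Lee, 3), (A, 20, mkt, Lee, 6), (A, 20, mkt, Lee, 9), (A, 28, rd, Uma, 3), (A, 28, rd, Uma, 6), (A, 28, rd, Uma, 9), (A, 33, bio, Pat, 3), (A, 33, bio, Pat, 6), (A, 33, bio, Pat, 9), (A, 39, hr, Mo, 3), (A, 39, hr, Mo, 6), (A, 39, hr, Mo, 9), (B, 26, bio, Quin, 1), (B, 26, bio, Quin, 5), (B, 34, cs, Jo, 1), (B, 34, cs, Jo, 5)}
Apply σ_{sid < 31}; surviving tuples: {(A, 20, mkt, Lee, 3), (A, 20, mkt, Lee, 6), (A, 20, mkt, Lee, 9), (A, 28, rd, Uma, 3), (A, 28, rd, Uma, 6), (A, 28, rd, Uma, 9), (B, 26, bio, Quin, 1), (B, 26, bio, Quin, 5)}
Projecting to sid, sname, credits, grade: {(20, Lee, 3, A), (20, Lee, 6, A), (20, Lee, 9, A), (26, Quin, 1, B), (26, Quin, 5, B), (28, Uma, 3, A), (28, Uma, 6, A), (28, Uma, 9, A)}
Apply σ_{credits ≤ 6}; surviving tuples: {(20, Lee, 3, A), (20, Lee, 6, A), (26, Quin, 1, B), (26, Quin, 5, B), (28, Uma, 3, A), (28, Uma, 6, A)}
Projecting to sname, credits: {(Lee, 3), (Lee, 6), (Quin, 1), (Quin, 5), (Uma, 3), (Uma, 6)}

{(Lee, 3), (Lee, 6), (Quin, 1), (Quin, 5), (Uma, 3), (Uma, 6)}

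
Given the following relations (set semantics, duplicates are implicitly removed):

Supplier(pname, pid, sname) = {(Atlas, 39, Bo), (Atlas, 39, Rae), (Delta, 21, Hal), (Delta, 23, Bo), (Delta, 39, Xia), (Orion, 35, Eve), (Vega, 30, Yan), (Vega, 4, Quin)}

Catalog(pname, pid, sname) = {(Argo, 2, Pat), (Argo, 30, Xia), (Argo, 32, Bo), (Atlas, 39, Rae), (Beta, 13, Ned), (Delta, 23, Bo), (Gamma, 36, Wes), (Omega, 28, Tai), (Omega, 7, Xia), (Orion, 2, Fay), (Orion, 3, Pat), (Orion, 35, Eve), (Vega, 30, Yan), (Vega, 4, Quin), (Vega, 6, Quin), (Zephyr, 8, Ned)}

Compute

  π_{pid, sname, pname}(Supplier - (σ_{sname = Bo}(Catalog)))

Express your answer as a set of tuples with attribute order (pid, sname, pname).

{(21, Hal, Delta), (30, Yan, Vega), (35, Eve, Orion), (39, Bo, Atlas), (39, Rae, Atlas), (39, Xia, Delta), (4, Quin, Vega)}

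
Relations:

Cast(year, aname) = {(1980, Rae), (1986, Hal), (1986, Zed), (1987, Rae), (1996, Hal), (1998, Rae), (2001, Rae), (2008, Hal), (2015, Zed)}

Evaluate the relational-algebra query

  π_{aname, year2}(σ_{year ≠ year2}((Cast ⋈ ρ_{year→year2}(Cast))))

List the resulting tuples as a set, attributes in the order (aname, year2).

{(Hal, 1986), (Hal, 1996), (Hal, 2008), (Rae, 1980), (Rae, 1987), (Rae, 1998), (Rae, 2001), (Zed, 1986), (Zed, 2015)}

ρ[year→year2]: schema becomes (year2, aname); tuples unchanged.
Joining Cast and ρ_{year→year2}(Cast) on aname yields {(1980, Rae, 1980), (1980, Rae, 1987), (1980, Rae, 1998), (1980, Rae, 2001), (1986, Hal, 1986), (1986, Hal, 1996), (1986, Hal, 2008), (1986, Zed, 1986), (1986, Zed, 2015), (1987, Rae, 1980), (1987, Rae, 1987), (1987, Rae, 1998), (1987, Rae, 2001), (1996, Hal, 1986), (1996, Hal, 1996), (1996, Hal, 2008), (1998, Rae, 1980), (1998, Rae, 1987), (1998, Rae, 1998), (1998, Rae, 2001), (2001, Rae, 1980), (2001, Rae, 1987), (2001, Rae, 1998), (2001, Rae, 2001), (2008, Hal, 1986), (2008, Hal, 1996), (2008, Hal, 2008), (2015, Zed, 1986), (2015, Zed, 2015)}.
Filtering on year ≠ year2 leaves {(1980, Rae, 1987), (1980, Rae, 1998), (1980, Rae, 2001), (1986, Hal, 1996), (1986, Hal, 2008), (1986, Zed, 2015), (1987, Rae, 1980), (1987, Rae, 1998), (1987, Rae, 2001), (1996, Hal, 1986), (1996, Hal, 2008), (1998, Rae, 1980), (1998, Rae, 1987), (1998, Rae, 2001), (2001, Rae, 1980), (2001, Rae, 1987), (2001, Rae, 1998), (2008, Hal, 1986), (2008, Hal, 1996), (2015, Zed, 1986)}.
π[aname, year2]: project onto (aname, year2) (11 duplicate(s) eliminated) → {(Hal, 1986), (Hal, 1996), (Hal, 2008), (Rae, 1980), (Rae, 1987), (Rae, 1998), (Rae, 2001), (Zed, 1986), (Zed, 2015)}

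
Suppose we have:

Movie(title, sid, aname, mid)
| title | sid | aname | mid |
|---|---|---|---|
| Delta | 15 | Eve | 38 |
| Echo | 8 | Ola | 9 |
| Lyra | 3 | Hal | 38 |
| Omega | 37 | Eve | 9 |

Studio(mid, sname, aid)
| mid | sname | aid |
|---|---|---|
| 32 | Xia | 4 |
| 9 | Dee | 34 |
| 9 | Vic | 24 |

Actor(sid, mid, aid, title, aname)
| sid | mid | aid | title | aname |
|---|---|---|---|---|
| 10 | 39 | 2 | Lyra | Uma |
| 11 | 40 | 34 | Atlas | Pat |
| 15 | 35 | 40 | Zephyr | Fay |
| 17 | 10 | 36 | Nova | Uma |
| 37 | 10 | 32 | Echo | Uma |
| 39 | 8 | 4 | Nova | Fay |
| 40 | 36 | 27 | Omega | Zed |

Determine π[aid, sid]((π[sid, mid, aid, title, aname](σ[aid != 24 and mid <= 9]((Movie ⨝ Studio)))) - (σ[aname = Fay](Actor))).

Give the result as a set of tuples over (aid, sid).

Movie ⋈ Studio (natural join on mid): {(Echo, 8, Ola, 9, Dee, 34), (Echo, 8, Ola, 9, Vic, 24), (Omega, 37, Eve, 9, Dee, 34), (Omega, 37, Eve, 9, Vic, 24)}
Selection aid != 24 and mid <= 9: {(Echo, 8, Ola, 9, Dee, 34), (Omega, 37, Eve, 9, Dee, 34)}
π[sid, mid, aid, title, aname]: project onto (sid, mid, aid, title, aname) → {(37, 9, 34, Omega, Eve), (8, 9, 34, Echo, Ola)}
Selection aname = Fay: {(15, 35, 40, Zephyr, Fay), (39, 8, 4, Nova, Fay)}
Set difference of the two operands is {(37, 9, 34, Omega, Eve), (8, 9, 34, Echo, Ola)}.
π[aid, sid]: project onto (aid, sid) → {(34, 37), (34, 8)}

{(34, 37), (34, 8)}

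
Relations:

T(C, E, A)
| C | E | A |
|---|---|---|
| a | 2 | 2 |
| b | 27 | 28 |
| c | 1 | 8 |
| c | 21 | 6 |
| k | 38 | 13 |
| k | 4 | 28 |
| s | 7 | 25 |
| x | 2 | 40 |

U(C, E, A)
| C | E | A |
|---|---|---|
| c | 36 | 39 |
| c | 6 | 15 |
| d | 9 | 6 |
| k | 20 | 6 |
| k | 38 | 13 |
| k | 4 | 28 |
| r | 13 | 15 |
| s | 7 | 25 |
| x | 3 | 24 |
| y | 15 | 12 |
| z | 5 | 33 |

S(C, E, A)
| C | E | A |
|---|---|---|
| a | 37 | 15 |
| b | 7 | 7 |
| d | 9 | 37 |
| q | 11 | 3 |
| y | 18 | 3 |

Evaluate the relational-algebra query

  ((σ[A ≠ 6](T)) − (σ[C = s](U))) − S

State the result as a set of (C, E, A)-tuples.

{(a, 2, 2), (b, 27, 28), (c, 1, 8), (k, 38, 13), (k, 4, 28), (x, 2, 40)}

σ[A ≠ 6]: keep tuples satisfying A ≠ 6 → {(a, 2, 2), (b, 27, 28), (c, 1, 8), (k, 38, 13), (k, 4, 28), (s, 7, 25), (x, 2, 40)}
σ[C = s]: keep tuples satisfying C = s → {(s, 7, 25)}
Taking the difference: {(a, 2, 2), (b, 27, 28), (c, 1, 8), (k, 38, 13), (k, 4, 28), (x, 2, 40)}
Taking the difference: {(a, 2, 2), (b, 27, 28), (c, 1, 8), (k, 38, 13), (k, 4, 28), (x, 2, 40)}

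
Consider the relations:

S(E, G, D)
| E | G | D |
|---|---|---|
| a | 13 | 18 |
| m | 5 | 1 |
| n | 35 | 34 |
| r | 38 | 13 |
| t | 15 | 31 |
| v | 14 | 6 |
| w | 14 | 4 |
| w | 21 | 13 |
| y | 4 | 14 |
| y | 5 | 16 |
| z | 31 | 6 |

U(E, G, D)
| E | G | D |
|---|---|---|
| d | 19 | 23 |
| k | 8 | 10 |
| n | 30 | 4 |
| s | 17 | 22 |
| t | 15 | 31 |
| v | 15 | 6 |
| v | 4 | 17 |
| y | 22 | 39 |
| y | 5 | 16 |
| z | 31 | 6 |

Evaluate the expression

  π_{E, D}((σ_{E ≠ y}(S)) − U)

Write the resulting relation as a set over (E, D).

σ[E ≠ y]: keep tuples satisfying E ≠ y → {(a, 13, 18), (m, 5, 1), (n, 35, 34), (r, 38, 13), (t, 15, 31), (v, 14, 6), (w, 14, 4), (w, 21, 13), (z, 31, 6)}
Difference: {(a, 13, 18), (m, 5, 1), (n, 35, 34), (r, 38, 13), (t, 15, 31), (v, 14, 6), (w, 14, 4), (w, 21, 13), (z, 31, 6)} with {(d, 19, 23), (k, 8, 10), (n, 30, 4), (s, 17, 22), (t, 15, 31), (v, 15, 6), (v, 4, 17), (y, 22, 39), (y, 5, 16), (z, 31, 6)} → {(a, 13, 18), (m, 5, 1), (n, 35, 34), (r, 38, 13), (v, 14, 6), (w, 14, 4), (w, 21, 13)}
π_{E, D} gives {(a, 18), (m, 1), (n, 34), (r, 13), (v, 6), (w, 13), (w, 4)}.

{(a, 18), (m, 1), (n, 34), (r, 13), (v, 6), (w, 13), (w, 4)}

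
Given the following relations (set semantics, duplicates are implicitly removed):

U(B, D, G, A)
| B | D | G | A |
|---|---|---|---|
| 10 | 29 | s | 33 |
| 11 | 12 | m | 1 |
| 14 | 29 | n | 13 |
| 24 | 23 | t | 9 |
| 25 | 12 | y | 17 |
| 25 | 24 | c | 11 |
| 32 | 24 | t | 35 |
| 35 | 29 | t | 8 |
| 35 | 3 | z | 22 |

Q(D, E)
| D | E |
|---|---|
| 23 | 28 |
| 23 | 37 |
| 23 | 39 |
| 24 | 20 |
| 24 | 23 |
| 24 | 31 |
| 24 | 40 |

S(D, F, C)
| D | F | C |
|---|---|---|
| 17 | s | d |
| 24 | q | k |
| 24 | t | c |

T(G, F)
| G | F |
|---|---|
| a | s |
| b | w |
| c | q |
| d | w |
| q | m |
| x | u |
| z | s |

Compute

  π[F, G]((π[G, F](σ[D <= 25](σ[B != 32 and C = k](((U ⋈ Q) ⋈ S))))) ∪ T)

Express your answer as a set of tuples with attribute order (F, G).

Natural join on D: {(24, 23, t, 9, 28), (24, 23, t, 9, 37), (24, 23, t, 9, 39), (25, 24, c, 11, 20), (25, 24, c, 11, 23), (25, 24, c, 11, 31), (25, 24, c, 11, 40), (32, 24, t, 35, 20), (32, 24, t, 35, 23), (32, 24, t, 35, 31), (32, 24, t, 35, 40)}
Natural join on D: {(25, 24, c, 11, 20, q, k), (25, 24, c, 11, 20, t, c), (25, 24, c, 11, 23, q, k), (25, 24, c, 11, 23, t, c), (25, 24, c, 11, 31, q, k), (25, 24, c, 11, 31, t, c), (25, 24, c, 11, 40, q, k), (25, 24, c, 11, 40, t, c), (32, 24, t, 35, 20, q, k), (32, 24, t, 35, 20, t, c), (32, 24, t, 35, 23, q, k), (32, 24, t, 35, 23, t, c), (32, 24, t, 35, 31, q, k), (32, 24, t, 35, 31, t, c), (32, 24, t, 35, 40, q, k), (32, 24, t, 35, 40, t, c)}
Filtering on B != 32 and C = k leaves {(25, 24, c, 11, 20, q, k), (25, 24, c, 11, 23, q, k), (25, 24, c, 11, 31, q, k), (25, 24, c, 11, 40, q, k)}.
Filtering on D <= 25 leaves {(25, 24, c, 11, 20, q, k), (25, 24, c, 11, 23, q, k), (25, 24, c, 11, 31, q, k), (25, 24, c, 11, 40, q, k)}.
Keep only column(s) G, F (3 duplicate(s) eliminated): {(c, q)}
Set union of the two operands is {(a, s), (b, w), (c, q), (d, w), (q, m), (x, u), (z, s)}.
Keep only column(s) F, G: {(m, q), (q, c), (s, a), (s, z), (u, x), (w, b), (w, d)}

{(m, q), (q, c), (s, a), (s, z), (u, x), (w, b), (w, d)}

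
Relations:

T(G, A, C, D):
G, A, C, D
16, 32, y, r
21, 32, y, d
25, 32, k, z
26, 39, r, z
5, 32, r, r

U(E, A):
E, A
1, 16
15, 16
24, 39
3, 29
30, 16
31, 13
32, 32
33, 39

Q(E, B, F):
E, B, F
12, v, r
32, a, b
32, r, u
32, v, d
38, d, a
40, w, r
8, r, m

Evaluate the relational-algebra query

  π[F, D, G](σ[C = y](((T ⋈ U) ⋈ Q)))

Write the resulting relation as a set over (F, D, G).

Natural join on A: {(16, 32, y, r, 32), (21, 32, y, d, 32), (25, 32, k, z, 32), (26, 39, r, z, 24), (26, 39, r, z, 33), (5, 32, r, r, 32)}
Natural join on E: {(16, 32, y, r, 32, a, b), (16, 32, y, r, 32, r, u), (16, 32, y, r, 32, v, d), (21, 32, y, d, 32, a, b), (21, 32, y, d, 32, r, u), (21, 32, y, d, 32, v, d), (25, 32, k, z, 32, a, b), (25, 32, k, z, 32, r, u), (25, 32, k, z, 32, v, d), (5, 32, r, r, 32, a, b), (5, 32, r, r, 32, r, u), (5, 32, r, r, 32, v, d)}
Apply σ_{C = y}; surviving tuples: {(16, 32, y, r, 32, a, b), (16, 32, y, r, 32, r, u), (16, 32, y, r, 32, v, d), (21, 32, y, d, 32, a, b), (21, 32, y, d, 32, r, u), (21, 32, y, d, 32, v, d)}
π[F, D, G]: project onto (F, D, G) → {(b, d, 21), (b, r, 16), (d, d, 21), (d, r, 16), (u, d, 21), (u, r, 16)}

{(b, d, 21), (b, r, 16), (d, d, 21), (d, r, 16), (u, d, 21), (u, r, 16)}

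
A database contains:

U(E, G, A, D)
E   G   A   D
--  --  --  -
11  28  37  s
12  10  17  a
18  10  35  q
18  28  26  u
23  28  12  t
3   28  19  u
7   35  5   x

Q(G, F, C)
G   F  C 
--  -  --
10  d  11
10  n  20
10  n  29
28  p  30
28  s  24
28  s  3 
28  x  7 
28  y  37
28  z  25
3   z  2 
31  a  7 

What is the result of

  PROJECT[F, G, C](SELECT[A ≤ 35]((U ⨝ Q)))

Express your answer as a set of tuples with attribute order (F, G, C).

U ⋈ Q (natural join on G): {(11, 28, 37, s, p, 30), (11, 28, 37, s, s, 24), (11, 28, 37, s, s, 3), (11, 28, 37, s, x, 7), (11, 28, 37, s, y, 37), (11, 28, 37, s, z, 25), (12, 10, 17, a, d, 11), (12, 10, 17, a, n, 20), (12, 10, 17, a, n, 29), (18, 10, 35, q, d, 11), (18, 10, 35, q, n, 20), (18, 10, 35, q, n, 29), (18, 28, 26, u, p, 30), (18, 28, 26, u, s, 24), (18, 28, 26, u, s, 3), (18, 28, 26, u, x, 7), (18, 28, 26, u, y, 37), (18, 28, 26, u, z, 25), (23, 28, 12, t, p, 30), (23, 28, 12, t, s, 24), (23, 28, 12, t, s, 3), (23, 28, 12, t, x, 7), (23, 28, 12, t, y, 37), (23, 28, 12, t, z, 25), (3, 28, 19, u, p, 30), (3, 28, 19, u, s, 24), (3, 28, 19, u, s, 3), (3, 28, 19, u, x, 7), (3, 28, 19, u, y, 37), (3, 28, 19, u, z, 25)}
Apply σ_{A ≤ 35}; surviving tuples: {(12, 10, 17, a, d, 11), (12, 10, 17, a, n, 20), (12, 10, 17, a, n, 29), (18, 10, 35, q, d, 11), (18, 10, 35, q, n, 20), (18, 10, 35, q, n, 29), (18, 28, 26, u, p, 30), (18, 28, 26, u, s, 24), (18, 28, 26, u, s, 3), (18, 28, 26, u, x, 7), (18, 28, 26, u, y, 37), (18, 28, 26, u, z, 25), (23, 28, 12, t, p, 30), (23, 28, 12, t, s, 24), (23, 28, 12, t, s, 3), (23, 28, 12, t, x, 7), (23, 28, 12, t, y, 37), (23, 28, 12, t, z, 25), (3, 28, 19, u, p, 30), (3, 28, 19, u, s, 24), (3, 28, 19, u, s, 3), (3, 28, 19, u, x, 7), (3, 28, 19, u, y, 37), (3, 28, 19, u, z, 25)}
Keep only column(s) F, G, C (15 duplicate(s) eliminated): {(d, 10, 11), (n, 10, 20), (n, 10, 29), (p, 28, 30), (s, 28, 24), (s, 28, 3), (x, 28, 7), (y, 28, 37), (z, 28, 25)}

{(d, 10, 11), (n, 10, 20), (n, 10, 29), (p, 28, 30), (s, 28, 24), (s, 28, 3), (x, 28, 7), (y, 28, 37), (z, 28, 25)}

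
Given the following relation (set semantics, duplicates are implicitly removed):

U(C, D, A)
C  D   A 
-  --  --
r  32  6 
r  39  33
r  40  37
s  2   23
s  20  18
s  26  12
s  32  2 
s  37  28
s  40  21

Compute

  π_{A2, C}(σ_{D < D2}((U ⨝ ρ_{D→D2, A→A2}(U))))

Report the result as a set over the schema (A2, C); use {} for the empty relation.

{(12, s), (18, s), (2, s), (21, s), (28, s), (33, r), (37, r)}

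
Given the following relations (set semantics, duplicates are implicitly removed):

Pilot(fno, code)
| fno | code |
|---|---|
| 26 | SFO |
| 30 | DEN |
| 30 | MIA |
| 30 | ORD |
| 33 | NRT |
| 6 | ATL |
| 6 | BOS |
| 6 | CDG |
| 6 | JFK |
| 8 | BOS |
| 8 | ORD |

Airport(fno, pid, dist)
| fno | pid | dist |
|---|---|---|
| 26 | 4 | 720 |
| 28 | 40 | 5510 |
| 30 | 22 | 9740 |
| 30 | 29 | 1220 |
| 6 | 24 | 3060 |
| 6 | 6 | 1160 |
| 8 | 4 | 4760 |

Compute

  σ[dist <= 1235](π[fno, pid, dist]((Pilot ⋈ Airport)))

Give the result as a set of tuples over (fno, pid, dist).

{(26, 4, 720), (30, 29, 1220), (6, 6, 1160)}

Joining Pilot and Airport on fno yields {(26, SFO, 4, 720), (30, DEN, 22, 9740), (30, DEN, 29, 1220), (30, MIA, 22, 9740), (30, MIA, 29, 1220), (30, ORD, 22, 9740), (30, ORD, 29, 1220), (6, ATL, 24, 3060), (6, ATL, 6, 1160), (6, BOS, 24, 3060), (6, BOS, 6, 1160), (6, CDG, 24, 3060), (6, CDG, 6, 1160), (6, JFK, 24, 3060), (6, JFK, 6, 1160), (8, BOS, 4, 4760), (8, ORD, 4, 4760)}.
Keep only column(s) fno, pid, dist (11 duplicate(s) eliminated): {(26, 4, 720), (30, 22, 9740), (30, 29, 1220), (6, 24, 3060), (6, 6, 1160), (8, 4, 4760)}
Apply σ_{dist <= 1235}; surviving tuples: {(26, 4, 720), (30, 29, 1220), (6, 6, 1160)}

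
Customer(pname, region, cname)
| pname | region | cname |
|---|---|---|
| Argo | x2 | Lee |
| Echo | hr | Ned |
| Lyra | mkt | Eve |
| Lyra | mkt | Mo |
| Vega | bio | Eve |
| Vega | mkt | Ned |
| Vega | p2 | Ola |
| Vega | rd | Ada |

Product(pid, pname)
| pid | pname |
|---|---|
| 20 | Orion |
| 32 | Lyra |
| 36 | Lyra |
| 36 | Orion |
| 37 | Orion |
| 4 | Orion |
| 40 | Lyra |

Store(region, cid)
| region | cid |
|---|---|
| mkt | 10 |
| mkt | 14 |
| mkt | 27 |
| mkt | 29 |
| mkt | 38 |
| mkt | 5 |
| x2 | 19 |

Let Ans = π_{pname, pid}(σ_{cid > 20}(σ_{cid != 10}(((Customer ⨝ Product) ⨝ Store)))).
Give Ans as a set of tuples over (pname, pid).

Natural join on pname: {(Lyra, mkt, Eve, 32), (Lyra, mkt, Eve, 36), (Lyra, mkt, Eve, 40), (Lyra, mkt, Mo, 32), (Lyra, mkt, Mo, 36), (Lyra, mkt, Mo, 40)}
Natural join on region: {(Lyra, mkt, Eve, 32, 10), (Lyra, mkt, Eve, 32, 14), (Lyra, mkt, Eve, 32, 27), (Lyra, mkt, Eve, 32, 29), (Lyra, mkt, Eve, 32, 38), (Lyra, mkt, Eve, 32, 5), (Lyra, mkt, Eve, 36, 10), (Lyra, mkt, Eve, 36, 14), (Lyra, mkt, Eve, 36, 27), (Lyra, mkt, Eve, 36, 29), (Lyra, mkt, Eve, 36, 38), (Lyra, mkt, Eve, 36, 5), (Lyra, mkt, Eve, 40, 10), (Lyra, mkt, Eve, 40, 14), (Lyra, mkt, Eve, 40, 27), (Lyra, mkt, Eve, 40, 29), (Lyra, mkt, Eve, 40, 38), (Lyra, mkt, Eve, 40, 5), (Lyra, mkt, Mo, 32, 10), (Lyra, mkt, Mo, 32, 14), (Lyra, mkt, Mo, 32, 27), (Lyra, mkt, Mo, 32, 29), (Lyra, mkt, Mo, 32, 38), (Lyra, mkt, Mo, 32, 5), (Lyra, mkt, Mo, 36, 10), (Lyra, mkt, Mo, 36, 14), (Lyra, mkt, Mo, 36, 27), (Lyra, mkt, Mo, 36, 29), (Lyra, mkt, Mo, 36, 38), (Lyra, mkt, Mo, 36, 5), (Lyra, mkt, Mo, 40, 10), (Lyra, mkt, Mo, 40, 14), (Lyra, mkt, Mo, 40, 27), (Lyra, mkt, Mo, 40, 29), (Lyra, mkt, Mo, 40, 38), (Lyra, mkt, Mo, 40, 5)}
Filtering on cid != 10 leaves {(Lyra, mkt, Eve, 32, 14), (Lyra, mkt, Eve, 32, 27), (Lyra, mkt, Eve, 32, 29), (Lyra, mkt, Eve, 32, 38), (Lyra, mkt, Eve, 32, 5), (Lyra, mkt, Eve, 36, 14), (Lyra, mkt, Eve, 36, 27), (Lyra, mkt, Eve, 36, 29), (Lyra, mkt, Eve, 36, 38), (Lyra, mkt, Eve, 36, 5), (Lyra, mkt, Eve, 40, 14), (Lyra, mkt, Eve, 40, 27), (Lyra, mkt, Eve, 40, 29), (Lyra, mkt, Eve, 40, 38), (Lyra, mkt, Eve, 40, 5), (Lyra, mkt, Mo, 32, 14), (Lyra, mkt, Mo, 32, 27), (Lyra, mkt, Mo, 32, 29), (Lyra, mkt, Mo, 32, 38), (Lyra, mkt, Mo, 32, 5), (Lyra, mkt, Mo, 36, 14), (Lyra, mkt, Mo, 36, 27), (Lyra, mkt, Mo, 36, 29), (Lyra, mkt, Mo, 36, 38), (Lyra, mkt, Mo, 36, 5), (Lyra, mkt, Mo, 40, 14), (Lyra, mkt, Mo, 40, 27), (Lyra, mkt, Mo, 40, 29), (Lyra, mkt, Mo, 40, 38), (Lyra, mkt, Mo, 40, 5)}.
Filtering on cid > 20 leaves {(Lyra, mkt, Eve, 32, 27), (Lyra, mkt, Eve, 32, 29), (Lyra, mkt, Eve, 32, 38), (Lyra, mkt, Eve, 36, 27), (Lyra, mkt, Eve, 36, 29), (Lyra, mkt, Eve, 36, 38), (Lyra, mkt, Eve, 40, 27), (Lyra, mkt, Eve, 40, 29), (Lyra, mkt, Eve, 40, 38), (Lyra, mkt, Mo, 32, 27), (Lyra, mkt, Mo, 32, 29), (Lyra, mkt, Mo, 32, 38), (Lyra, mkt, Mo, 36, 27), (Lyra, mkt, Mo, 36, 29), (Lyra, mkt, Mo, 36, 38), (Lyra, mkt, Mo, 40, 27), (Lyra, mkt, Mo, 40, 29), (Lyra, mkt, Mo, 40, 38)}.
Projecting to pname, pid (15 duplicate(s) eliminated): {(Lyra, 32), (Lyra, 36), (Lyra, 40)}

{(Lyra, 32), (Lyra, 36), (Lyra, 40)}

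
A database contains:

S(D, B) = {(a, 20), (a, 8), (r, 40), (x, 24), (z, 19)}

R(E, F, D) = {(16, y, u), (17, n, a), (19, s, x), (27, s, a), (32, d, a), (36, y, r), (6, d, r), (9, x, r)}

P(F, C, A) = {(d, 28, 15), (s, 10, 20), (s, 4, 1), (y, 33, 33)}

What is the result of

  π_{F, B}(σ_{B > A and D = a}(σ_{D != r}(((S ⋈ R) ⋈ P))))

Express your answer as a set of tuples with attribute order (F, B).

Joining S and R on D yields {(a, 20, 17, n), (a, 20, 27, s), (a, 20, 32, d), (a, 8, 17, n), (a, 8, 27, s), (a, 8, 32, d), (r, 40, 36, y), (r, 40, 6, d), (r, 40, 9, x), (x, 24, 19, s)}.
Joining (S ⋈ R) and P on F yields {(a, 20, 27, s, 10, 20), (a, 20, 27, s, 4, 1), (a, 20, 32, d, 28, 15), (a, 8, 27, s, 10, 20), (a, 8, 27, s, 4, 1), (a, 8, 32, d, 28, 15), (r, 40, 36, y, 33, 33), (r, 40, 6, d, 28, 15), (x, 24, 19, s, 10, 20), (x, 24, 19, s, 4, 1)}.
σ[D != r]: keep tuples satisfying D != r → {(a, 20, 27, s, 10, 20), (a, 20, 27, s, 4, 1), (a, 20, 32, d, 28, 15), (a, 8, 27, s, 10, 20), (a, 8, 27, s, 4, 1), (a, 8, 32, d, 28, 15), (x, 24, 19, s, 10, 20), (x, 24, 19, s, 4, 1)}
σ[B > A and D = a]: keep tuples satisfying B > A and D = a → {(a, 20, 27, s, 4, 1), (a, 20, 32, d, 28, 15), (a, 8, 27, s, 4, 1)}
Projecting to F, B: {(d, 20), (s, 20), (s, 8)}

{(d, 20), (s, 20), (s, 8)}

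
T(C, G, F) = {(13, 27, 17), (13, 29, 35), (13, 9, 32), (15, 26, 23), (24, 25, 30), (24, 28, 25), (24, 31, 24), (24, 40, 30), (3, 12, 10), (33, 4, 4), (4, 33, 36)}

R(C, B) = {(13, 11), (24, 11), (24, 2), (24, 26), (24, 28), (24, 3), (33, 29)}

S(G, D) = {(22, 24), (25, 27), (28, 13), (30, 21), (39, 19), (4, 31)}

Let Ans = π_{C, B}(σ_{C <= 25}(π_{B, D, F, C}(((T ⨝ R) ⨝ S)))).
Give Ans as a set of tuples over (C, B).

Natural join on C: {(13, 27, 17, 11), (13, 29, 35, 11), (13, 9, 32, 11), (24, 25, 30, 11), (24, 25, 30, 2), (24, 25, 30, 26), (24, 25, 30, 28), (24, 25, 30, 3), (24, 28, 25, 11), (24, 28, 25, 2), (24, 28, 25, 26), (24, 28, 25, 28), (24, 28, 25, 3), (24, 31, 24, 11), (24, 31, 24, 2), (24, 31, 24, 26), (24, 31, 24, 28), (24, 31, 24, 3), (24, 40, 30, 11), (24, 40, 30, 2), (24, 40, 30, 26), (24, 40, 30, 28), (24, 40, 30, 3), (33, 4, 4, 29)}
Natural join on G: {(24, 25, 30, 11, 27), (24, 25, 30, 2, 27), (24, 25, 30, 26, 27), (24, 25, 30, 28, 27), (24, 25, 30, 3, 27), (24, 28, 25, 11, 13), (24, 28, 25, 2, 13), (24, 28, 25, 26, 13), (24, 28, 25, 28, 13), (24, 28, 25, 3, 13), (33, 4, 4, 29, 31)}
Keep only column(s) B, D, F, C: {(11, 13, 25, 24), (11, 27, 30, 24), (2, 13, 25, 24), (2, 27, 30, 24), (26, 13, 25, 24), (26, 27, 30, 24), (28, 13, 25, 24), (28, 27, 30, 24), (29, 31, 4, 33), (3, 13, 25, 24), (3, 27, 30, 24)}
σ[C <= 25]: keep tuples satisfying C <= 25 → {(11, 13, 25, 24), (11, 27, 30, 24), (2, 13, 25, 24), (2, 27, 30, 24), (26, 13, 25, 24), (26, 27, 30, 24), (28, 13, 25, 24), (28, 27, 30, 24), (3, 13, 25, 24), (3, 27, 30, 24)}
Keep only column(s) C, B (5 duplicate(s) eliminated): {(24, 11), (24, 2), (24, 26), (24, 28), (24, 3)}

{(24, 11), (24, 2), (24, 26), (24, 28), (24, 3)}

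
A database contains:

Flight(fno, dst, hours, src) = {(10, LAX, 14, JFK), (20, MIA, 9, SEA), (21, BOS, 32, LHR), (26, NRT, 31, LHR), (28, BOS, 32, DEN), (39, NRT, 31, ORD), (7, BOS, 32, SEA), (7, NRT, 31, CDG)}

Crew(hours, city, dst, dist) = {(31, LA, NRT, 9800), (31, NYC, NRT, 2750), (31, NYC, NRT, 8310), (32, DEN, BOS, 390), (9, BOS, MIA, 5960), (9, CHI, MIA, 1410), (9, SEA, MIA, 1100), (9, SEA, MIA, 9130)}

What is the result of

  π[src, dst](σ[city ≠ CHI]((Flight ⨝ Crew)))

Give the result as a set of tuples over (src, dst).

{(CDG, NRT), (DEN, BOS), (LHR, BOS), (LHR, NRT), (ORD, NRT), (SEA, BOS), (SEA, MIA)}

Natural join on dst, hours: {(20, MIA, 9, SEA, BOS, 5960), (20, MIA, 9, SEA, CHI, 1410), (20, MIA, 9, SEA, SEA, 1100), (20, MIA, 9, SEA, SEA, 9130), (21, BOS, 32, LHR, DEN, 390), (26, NRT, 31, LHR, LA, 9800), (26, NRT, 31, LHR, NYC, 2750), (26, NRT, 31, LHR, NYC, 8310), (28, BOS, 32, DEN, DEN, 390), (39, NRT, 31, ORD, LA, 9800), (39, NRT, 31, ORD, NYC, 2750), (39, NRT, 31, ORD, NYC, 8310), (7, BOS, 32, SEA, DEN, 390), (7, NRT, 31, CDG, LA, 9800), (7, NRT, 31, CDG, NYC, 2750), (7, NRT, 31, CDG, NYC, 8310)}
σ[city ≠ CHI]: keep tuples satisfying city ≠ CHI → {(20, MIA, 9, SEA, BOS, 5960), (20, MIA, 9, SEA, SEA, 1100), (20, MIA, 9, SEA, SEA, 9130), (21, BOS, 32, LHR, DEN, 390), (26, NRT, 31, LHR, LA, 9800), (26, NRT, 31, LHR, NYC, 2750), (26, NRT, 31, LHR, NYC, 8310), (28, BOS, 32, DEN, DEN, 390), (39, NRT, 31, ORD, LA, 9800), (39, NRT, 31, ORD, NYC, 2750), (39, NRT, 31, ORD, NYC, 8310), (7, BOS, 32, SEA, DEN, 390), (7, NRT, 31, CDG, LA, 9800), (7, NRT, 31, CDG, NYC, 2750), (7, NRT, 31, CDG, NYC, 8310)}
π[src, dst]: project onto (src, dst) (8 duplicate(s) eliminated) → {(CDG, NRT), (DEN, BOS), (LHR, BOS), (LHR, NRT), (ORD, NRT), (SEA, BOS), (SEA, MIA)}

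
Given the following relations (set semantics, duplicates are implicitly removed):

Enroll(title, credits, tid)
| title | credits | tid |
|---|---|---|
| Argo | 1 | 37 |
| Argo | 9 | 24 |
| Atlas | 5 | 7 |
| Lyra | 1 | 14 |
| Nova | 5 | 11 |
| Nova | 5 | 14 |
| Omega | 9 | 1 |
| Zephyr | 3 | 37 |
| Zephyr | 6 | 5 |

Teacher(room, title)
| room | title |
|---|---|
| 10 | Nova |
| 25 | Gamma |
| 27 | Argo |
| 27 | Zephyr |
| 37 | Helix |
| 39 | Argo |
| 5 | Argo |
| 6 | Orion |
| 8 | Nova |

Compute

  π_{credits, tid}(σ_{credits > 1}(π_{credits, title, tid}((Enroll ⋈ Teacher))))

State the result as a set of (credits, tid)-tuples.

Natural join on title: {(Argo, 1, 37, 27), (Argo, 1, 37, 39), (Argo, 1, 37, 5), (Argo, 9, 24, 27), (Argo, 9, 24, 39), (Argo, 9, 24, 5), (Nova, 5, 11, 10), (Nova, 5, 11, 8), (Nova, 5, 14, 10), (Nova, 5, 14, 8), (Zephyr, 3, 37, 27), (Zephyr, 6, 5, 27)}
Keep only column(s) credits, title, tid (6 duplicate(s) eliminated): {(1, Argo, 37), (3, Zephyr, 37), (5, Nova, 11), (5, Nova, 14), (6, Zephyr, 5), (9, Argo, 24)}
Apply σ_{credits > 1}; surviving tuples: {(3, Zephyr, 37), (5, Nova, 11), (5, Nova, 14), (6, Zephyr, 5), (9, Argo, 24)}
Keep only column(s) credits, tid: {(3, 37), (5, 11), (5, 14), (6, 5), (9, 24)}

{(3, 37), (5, 11), (5, 14), (6, 5), (9, 24)}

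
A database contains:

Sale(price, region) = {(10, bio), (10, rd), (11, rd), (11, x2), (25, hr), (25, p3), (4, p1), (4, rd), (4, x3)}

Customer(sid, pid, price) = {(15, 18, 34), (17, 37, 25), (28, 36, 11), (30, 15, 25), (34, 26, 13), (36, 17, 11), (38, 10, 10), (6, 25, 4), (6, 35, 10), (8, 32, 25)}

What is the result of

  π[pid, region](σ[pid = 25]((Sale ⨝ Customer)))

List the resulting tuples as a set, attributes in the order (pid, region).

Natural join on price: {(10, bio, 38, 10), (10, bio, 6, 35), (10, rd, 38, 10), (10, rd, 6, 35), (11, rd, 28, 36), (11, rd, 36, 17), (11, x2, 28, 36), (11, x2, 36, 17), (25, hr, 17, 37), (25, hr, 30, 15), (25, hr, 8, 32), (25, p3, 17, 37), (25, p3, 30, 15), (25, p3, 8, 32), (4, p1, 6, 25), (4, rd, 6, 25), (4, x3, 6, 25)}
Selection pid = 25: {(4, p1, 6, 25), (4, rd, 6, 25), (4, x3, 6, 25)}
π[pid, region]: project onto (pid, region) → {(25, p1), (25, rd), (25, x3)}

{(25, p1), (25, rd), (25, x3)}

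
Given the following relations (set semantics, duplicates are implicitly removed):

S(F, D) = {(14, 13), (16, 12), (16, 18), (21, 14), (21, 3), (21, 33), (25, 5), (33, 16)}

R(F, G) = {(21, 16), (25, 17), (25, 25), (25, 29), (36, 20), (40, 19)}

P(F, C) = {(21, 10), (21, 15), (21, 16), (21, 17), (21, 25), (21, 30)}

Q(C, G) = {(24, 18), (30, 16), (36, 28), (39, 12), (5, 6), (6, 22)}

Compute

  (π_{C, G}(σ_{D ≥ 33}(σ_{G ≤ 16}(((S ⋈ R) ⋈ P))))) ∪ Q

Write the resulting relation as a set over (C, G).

{(10, 16), (15, 16), (16, 16), (17, 16), (24, 18), (25, 16), (30, 16), (36, 28), (39, 12), (5, 6), (6, 22)}

S ⋈ R (natural join on F): {(21, 14, 16), (21, 3, 16), (21, 33, 16), (25, 5, 17), (25, 5, 25), (25, 5, 29)}
(S ⋈ R) ⋈ P (natural join on F): {(21, 14, 16, 10), (21, 14, 16, 15), (21, 14, 16, 16), (21, 14, 16, 17), (21, 14, 16, 25), (21, 14, 16, 30), (21, 3, 16, 10), (21, 3, 16, 15), (21, 3, 16, 16), (21, 3, 16, 17), (21, 3, 16, 25), (21, 3, 16, 30), (21, 33, 16, 10), (21, 33, 16, 15), (21, 33, 16, 16), (21, 33, 16, 17), (21, 33, 16, 25), (21, 33, 16, 30)}
Filtering on G ≤ 16 leaves {(21, 14, 16, 10), (21, 14, 16, 15), (21, 14, 16, 16), (21, 14, 16, 17), (21, 14, 16, 25), (21, 14, 16, 30), (21, 3, 16, 10), (21, 3, 16, 15), (21, 3, 16, 16), (21, 3, 16, 17), (21, 3, 16, 25), (21, 3, 16, 30), (21, 33, 16, 10), (21, 33, 16, 15), (21, 33, 16, 16), (21, 33, 16, 17), (21, 33, 16, 25), (21, 33, 16, 30)}.
Filtering on D ≥ 33 leaves {(21, 33, 16, 10), (21, 33, 16, 15), (21, 33, 16, 16), (21, 33, 16, 17), (21, 33, 16, 25), (21, 33, 16, 30)}.
π_{C, G} gives {(10, 16), (15, 16), (16, 16), (17, 16), (25, 16), (30, 16)}.
Union: {(10, 16), (15, 16), (16, 16), (17, 16), (25, 16), (30, 16)} with {(24, 18), (30, 16), (36, 28), (39, 12), (5, 6), (6, 22)} → {(10, 16), (15, 16), (16, 16), (17, 16), (24, 18), (25, 16), (30, 16), (36, 28), (39, 12), (5, 6), (6, 22)}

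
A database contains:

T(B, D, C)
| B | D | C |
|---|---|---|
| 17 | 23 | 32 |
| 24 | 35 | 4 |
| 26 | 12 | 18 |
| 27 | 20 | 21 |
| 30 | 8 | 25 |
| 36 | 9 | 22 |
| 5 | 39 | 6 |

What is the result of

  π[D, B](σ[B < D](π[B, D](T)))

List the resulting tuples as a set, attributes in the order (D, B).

{(23, 17), (35, 24), (39, 5)}

Keep only column(s) B, D: {(17, 23), (24, 35), (26, 12), (27, 20), (30, 8), (36, 9), (5, 39)}
σ[B < D]: keep tuples satisfying B < D → {(17, 23), (24, 35), (5, 39)}
Keep only column(s) D, B: {(23, 17), (35, 24), (39, 5)}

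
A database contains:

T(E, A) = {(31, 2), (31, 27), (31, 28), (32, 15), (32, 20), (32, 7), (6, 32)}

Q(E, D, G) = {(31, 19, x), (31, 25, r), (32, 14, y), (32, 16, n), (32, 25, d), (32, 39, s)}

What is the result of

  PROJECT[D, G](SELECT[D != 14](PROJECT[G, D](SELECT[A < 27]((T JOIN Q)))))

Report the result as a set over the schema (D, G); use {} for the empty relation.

{(16, n), (19, x), (25, d), (25, r), (39, s)}

Joining T and Q on E yields {(31, 2, 19, x), (31, 2, 25, r), (31, 27, 19, x), (31, 27, 25, r), (31, 28, 19, x), (31, 28, 25, r), (32, 15, 14, y), (32, 15, 16, n), (32, 15, 25, d), (32, 15, 39, s), (32, 20, 14, y), (32, 20, 16, n), (32, 20, 25, d), (32, 20, 39, s), (32, 7, 14, y), (32, 7, 16, n), (32, 7, 25, d), (32, 7, 39, s)}.
σ[A < 27]: keep tuples satisfying A < 27 → {(31, 2, 19, x), (31, 2, 25, r), (32, 15, 14, y), (32, 15, 16, n), (32, 15, 25, d), (32, 15, 39, s), (32, 20, 14, y), (32, 20, 16, n), (32, 20, 25, d), (32, 20, 39, s), (32, 7, 14, y), (32, 7, 16, n), (32, 7, 25, d), (32, 7, 39, s)}
π_{G, D} gives {(d, 25), (n, 16), (r, 25), (s, 39), (x, 19), (y, 14)} (8 duplicate(s) eliminated).
σ[D != 14]: keep tuples satisfying D != 14 → {(d, 25), (n, 16), (r, 25), (s, 39), (x, 19)}
π_{D, G} gives {(16, n), (19, x), (25, d), (25, r), (39, s)}.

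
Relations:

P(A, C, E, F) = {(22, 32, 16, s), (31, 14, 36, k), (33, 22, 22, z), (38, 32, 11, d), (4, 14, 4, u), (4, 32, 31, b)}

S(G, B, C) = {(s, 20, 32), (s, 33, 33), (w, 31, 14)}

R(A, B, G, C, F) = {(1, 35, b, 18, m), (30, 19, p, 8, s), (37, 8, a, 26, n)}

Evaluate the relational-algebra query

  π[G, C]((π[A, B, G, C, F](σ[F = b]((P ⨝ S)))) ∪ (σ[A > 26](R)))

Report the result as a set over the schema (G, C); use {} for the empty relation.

Joining P and S on C yields {(22, 32, 16, s, s, 20), (31, 14, 36, k, w, 31), (38, 32, 11, d, s, 20), (4, 14, 4, u, w, 31), (4, 32, 31, b, s, 20)}.
Selection F = b: {(4, 32, 31, b, s, 20)}
π[A, B, G, C, F]: project onto (A, B, G, C, F) → {(4, 20, s, 32, b)}
Selection A > 26: {(30, 19, p, 8, s), (37, 8, a, 26, n)}
Union: {(4, 20, s, 32, b)} with {(30, 19, p, 8, s), (37, 8, a, 26, n)} → {(30, 19, p, 8, s), (37, 8, a, 26, n), (4, 20, s, 32, b)}
π[G, C]: project onto (G, C) → {(a, 26), (p, 8), (s, 32)}

{(a, 26), (p, 8), (s, 32)}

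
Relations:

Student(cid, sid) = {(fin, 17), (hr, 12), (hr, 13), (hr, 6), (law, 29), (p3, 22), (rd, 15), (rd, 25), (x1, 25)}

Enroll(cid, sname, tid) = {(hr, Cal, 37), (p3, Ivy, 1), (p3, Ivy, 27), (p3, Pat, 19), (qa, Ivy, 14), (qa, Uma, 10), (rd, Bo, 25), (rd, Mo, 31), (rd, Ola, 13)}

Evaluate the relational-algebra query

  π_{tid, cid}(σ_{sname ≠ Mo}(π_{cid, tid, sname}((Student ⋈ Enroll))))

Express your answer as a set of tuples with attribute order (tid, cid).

{(1, p3), (13, rd), (19, p3), (25, rd), (27, p3), (37, hr)}

Student ⋈ Enroll (natural join on cid): {(hr, 12, Cal, 37), (hr, 13, Cal, 37), (hr, 6, Cal, 37), (p3, 22, Ivy, 1), (p3, 22, Ivy, 27), (p3, 22, Pat, 19), (rd, 15, Bo, 25), (rd, 15, Mo, 31), (rd, 15, Ola, 13), (rd, 25, Bo, 25), (rd, 25, Mo, 31), (rd, 25, Ola, 13)}
π[cid, tid, sname]: project onto (cid, tid, sname) (5 duplicate(s) eliminated) → {(hr, 37, Cal), (p3, 1, Ivy), (p3, 19, Pat), (p3, 27, Ivy), (rd, 13, Ola), (rd, 25, Bo), (rd, 31, Mo)}
σ[sname ≠ Mo]: keep tuples satisfying sname ≠ Mo → {(hr, 37, Cal), (p3, 1, Ivy), (p3, 19, Pat), (p3, 27, Ivy), (rd, 13, Ola), (rd, 25, Bo)}
π[tid, cid]: project onto (tid, cid) → {(1, p3), (13, rd), (19, p3), (25, rd), (27, p3), (37, hr)}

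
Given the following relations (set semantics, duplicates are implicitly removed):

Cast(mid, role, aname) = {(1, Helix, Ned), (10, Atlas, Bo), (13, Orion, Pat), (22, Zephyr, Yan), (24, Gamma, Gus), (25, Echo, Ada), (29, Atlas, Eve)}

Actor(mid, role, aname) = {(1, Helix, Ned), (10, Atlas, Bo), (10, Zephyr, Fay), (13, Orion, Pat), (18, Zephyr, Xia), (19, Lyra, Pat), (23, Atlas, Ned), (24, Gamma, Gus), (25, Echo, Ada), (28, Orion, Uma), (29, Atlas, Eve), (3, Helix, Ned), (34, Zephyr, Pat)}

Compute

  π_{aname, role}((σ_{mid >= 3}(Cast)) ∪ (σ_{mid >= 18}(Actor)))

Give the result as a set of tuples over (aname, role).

Filtering on mid >= 3 leaves {(10, Atlas, Bo), (13, Orion, Pat), (22, Zephyr, Yan), (24, Gamma, Gus), (25, Echo, Ada), (29, Atlas, Eve)}.
Filtering on mid >= 18 leaves {(18, Zephyr, Xia), (19, Lyra, Pat), (23, Atlas, Ned), (24, Gamma, Gus), (25, Echo, Ada), (28, Orion, Uma), (29, Atlas, Eve), (34, Zephyr, Pat)}.
Set union of the two operands is {(10, Atlas, Bo), (13, Orion, Pat), (18, Zephyr, Xia), (19, Lyra, Pat), (22, Zephyr, Yan), (23, Atlas, Ned), (24, Gamma, Gus), (25, Echo, Ada), (28, Orion, Uma), (29, Atlas, Eve), (34, Zephyr, Pat)}.
π[aname, role]: project onto (aname, role) → {(Ada, Echo), (Bo, Atlas), (Eve, Atlas), (Gus, Gamma), (Ned, Atlas), (Pat, Lyra), (Pat, Orion), (Pat, Zephyr), (Uma, Orion), (Xia, Zephyr), (Yan, Zephyr)}

{(Ada, Echo), (Bo, Atlas), (Eve, Atlas), (Gus, Gamma), (Ned, Atlas), (Pat, Lyra), (Pat, Orion), (Pat, Zephyr), (Uma, Orion), (Xia, Zephyr), (Yan, Zephyr)}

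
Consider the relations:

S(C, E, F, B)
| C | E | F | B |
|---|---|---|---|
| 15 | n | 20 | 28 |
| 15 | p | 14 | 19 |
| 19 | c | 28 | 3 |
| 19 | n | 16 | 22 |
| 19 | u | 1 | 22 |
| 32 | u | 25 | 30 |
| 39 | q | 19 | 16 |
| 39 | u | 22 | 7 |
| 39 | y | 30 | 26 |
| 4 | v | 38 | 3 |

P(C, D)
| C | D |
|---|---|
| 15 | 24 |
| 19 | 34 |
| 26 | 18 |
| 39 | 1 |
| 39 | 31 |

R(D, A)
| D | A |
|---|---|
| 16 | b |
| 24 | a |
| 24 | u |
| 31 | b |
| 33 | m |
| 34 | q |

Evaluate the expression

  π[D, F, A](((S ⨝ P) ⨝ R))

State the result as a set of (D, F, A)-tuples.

{(24, 14, a), (24, 14, u), (24, 20, a), (24, 20, u), (31, 19, b), (31, 22, b), (31, 30, b), (34, 1, q), (34, 16, q), (34, 28, q)}

Natural join on C: {(15, n, 20, 28, 24), (15, p, 14, 19, 24), (19, c, 28, 3, 34), (19, n, 16, 22, 34), (19, u, 1, 22, 34), (39, q, 19, 16, 1), (39, q, 19, 16, 31), (39, u, 22, 7, 1), (39, u, 22, 7, 31), (39, y, 30, 26, 1), (39, y, 30, 26, 31)}
Natural join on D: {(15, n, 20, 28, 24, a), (15, n, 20, 28, 24, u), (15, p, 14, 19, 24, a), (15, p, 14, 19, 24, u), (19, c, 28, 3, 34, q), (19, n, 16, 22, 34, q), (19, u, 1, 22, 34, q), (39, q, 19, 16, 31, b), (39, u, 22, 7, 31, b), (39, y, 30, 26, 31, b)}
π_{D, F, A} gives {(24, 14, a), (24, 14, u), (24, 20, a), (24, 20, u), (31, 19, b), (31, 22, b), (31, 30, b), (34, 1, q), (34, 16, q), (34, 28, q)}.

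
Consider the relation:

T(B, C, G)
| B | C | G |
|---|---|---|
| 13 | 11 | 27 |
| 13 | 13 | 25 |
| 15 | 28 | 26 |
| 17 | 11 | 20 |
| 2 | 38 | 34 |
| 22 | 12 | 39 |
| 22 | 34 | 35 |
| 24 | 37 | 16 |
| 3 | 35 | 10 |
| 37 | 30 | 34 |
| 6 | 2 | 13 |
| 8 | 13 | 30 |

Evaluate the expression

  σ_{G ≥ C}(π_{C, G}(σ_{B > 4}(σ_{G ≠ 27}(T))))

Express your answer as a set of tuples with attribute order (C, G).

σ[G ≠ 27]: keep tuples satisfying G ≠ 27 → {(13, 13, 25), (15, 28, 26), (17, 11, 20), (2, 38, 34), (22, 12, 39), (22, 34, 35), (24, 37, 16), (3, 35, 10), (37, 30, 34), (6, 2, 13), (8, 13, 30)}
σ[B > 4]: keep tuples satisfying B > 4 → {(13, 13, 25), (15, 28, 26), (17, 11, 20), (22, 12, 39), (22, 34, 35), (24, 37, 16), (37, 30, 34), (6, 2, 13), (8, 13, 30)}
Projecting to C, G: {(11, 20), (12, 39), (13, 25), (13, 30), (2, 13), (28, 26), (30, 34), (34, 35), (37, 16)}
σ[G ≥ C]: keep tuples satisfying G ≥ C → {(11, 20), (12, 39), (13, 25), (13, 30), (2, 13), (30, 34), (34, 35)}

{(11, 20), (12, 39), (13, 25), (13, 30), (2, 13), (30, 34), (34, 35)}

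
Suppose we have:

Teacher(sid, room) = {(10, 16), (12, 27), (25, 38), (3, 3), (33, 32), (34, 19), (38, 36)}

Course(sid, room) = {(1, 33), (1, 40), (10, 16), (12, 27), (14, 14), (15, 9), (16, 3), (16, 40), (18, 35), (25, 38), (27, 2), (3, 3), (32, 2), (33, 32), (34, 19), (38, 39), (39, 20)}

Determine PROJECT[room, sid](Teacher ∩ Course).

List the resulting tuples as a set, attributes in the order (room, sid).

{(16, 10), (19, 34), (27, 12), (3, 3), (32, 33), (38, 25)}

Taking the intersection: {(10, 16), (12, 27), (25, 38), (3, 3), (33, 32), (34, 19)}
Projecting to room, sid: {(16, 10), (19, 34), (27, 12), (3, 3), (32, 33), (38, 25)}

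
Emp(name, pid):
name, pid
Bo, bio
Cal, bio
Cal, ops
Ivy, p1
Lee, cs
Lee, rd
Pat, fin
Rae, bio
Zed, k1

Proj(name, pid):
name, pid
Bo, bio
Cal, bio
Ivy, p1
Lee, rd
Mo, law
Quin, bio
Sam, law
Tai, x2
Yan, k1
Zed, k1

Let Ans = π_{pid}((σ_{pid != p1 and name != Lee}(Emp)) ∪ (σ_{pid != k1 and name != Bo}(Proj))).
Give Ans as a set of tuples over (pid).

Apply σ_{pid != p1 and name != Lee}; surviving tuples: {(Bo, bio), (Cal, bio), (Cal, ops), (Pat, fin), (Rae, bio), (Zed, k1)}
Apply σ_{pid != k1 and name != Bo}; surviving tuples: {(Cal, bio), (Ivy, p1), (Lee, rd), (Mo, law), (Quin, bio), (Sam, law), (Tai, x2)}
Set union of the two operands is {(Bo, bio), (Cal, bio), (Cal, ops), (Ivy, p1), (Lee, rd), (Mo, law), (Pat, fin), (Quin, bio), (Rae, bio), (Sam, law), (Tai, x2), (Zed, k1)}.
π[pid]: project onto (pid) (4 duplicate(s) eliminated) → {bio, fin, k1, law, ops, p1, rd, x2}

{bio, fin, k1, law, ops, p1, rd, x2}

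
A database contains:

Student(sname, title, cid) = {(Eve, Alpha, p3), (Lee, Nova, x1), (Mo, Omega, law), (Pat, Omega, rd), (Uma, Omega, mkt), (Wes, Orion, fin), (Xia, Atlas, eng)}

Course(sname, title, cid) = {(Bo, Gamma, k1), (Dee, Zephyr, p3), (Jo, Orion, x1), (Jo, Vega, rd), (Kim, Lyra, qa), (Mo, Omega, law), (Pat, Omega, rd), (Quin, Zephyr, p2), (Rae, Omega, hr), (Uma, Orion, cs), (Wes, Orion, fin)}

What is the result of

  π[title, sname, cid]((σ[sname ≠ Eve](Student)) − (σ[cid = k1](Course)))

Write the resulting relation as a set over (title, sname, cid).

{(Atlas, Xia, eng), (Nova, Lee, x1), (Omega, Mo, law), (Omega, Pat, rd), (Omega, Uma, mkt), (Orion, Wes, fin)}

σ[sname ≠ Eve]: keep tuples satisfying sname ≠ Eve → {(Lee, Nova, x1), (Mo, Omega, law), (Pat, Omega, rd), (Uma, Omega, mkt), (Wes, Orion, fin), (Xia, Atlas, eng)}
σ[cid = k1]: keep tuples satisfying cid = k1 → {(Bo, Gamma, k1)}
Taking the difference: {(Lee, Nova, x1), (Mo, Omega, law), (Pat, Omega, rd), (Uma, Omega, mkt), (Wes, Orion, fin), (Xia, Atlas, eng)}
Keep only column(s) title, sname, cid: {(Atlas, Xia, eng), (Nova, Lee, x1), (Omega, Mo, law), (Omega, Pat, rd), (Omega, Uma, mkt), (Orion, Wes, fin)}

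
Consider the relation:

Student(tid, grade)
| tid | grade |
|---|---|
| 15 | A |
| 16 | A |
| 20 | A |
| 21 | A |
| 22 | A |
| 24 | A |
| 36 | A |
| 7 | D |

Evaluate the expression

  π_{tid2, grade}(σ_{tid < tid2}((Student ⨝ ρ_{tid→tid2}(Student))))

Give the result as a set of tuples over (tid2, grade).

{(16, A), (20, A), (21, A), (22, A), (24, A), (36, A)}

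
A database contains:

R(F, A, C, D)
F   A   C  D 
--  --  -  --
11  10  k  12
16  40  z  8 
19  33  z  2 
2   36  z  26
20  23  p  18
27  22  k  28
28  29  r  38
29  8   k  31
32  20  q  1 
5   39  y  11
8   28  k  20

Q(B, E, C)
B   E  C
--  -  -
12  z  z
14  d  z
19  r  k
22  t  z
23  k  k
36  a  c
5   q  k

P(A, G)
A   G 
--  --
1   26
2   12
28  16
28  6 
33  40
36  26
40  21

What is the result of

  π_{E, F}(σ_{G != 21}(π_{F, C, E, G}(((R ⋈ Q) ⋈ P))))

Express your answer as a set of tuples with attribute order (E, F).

R ⋈ Q (natural join on C): {(11, 10, k, 12, 19, r), (11, 10, k, 12, 23, k), (11, 10, k, 12, 5, q), (16, 40, z, 8, 12, z), (16, 40, z, 8, 14, d), (16, 40, z, 8, 22, t), (19, 33, z, 2, 12, z), (19, 33, z, 2, 14, d), (19, 33, z, 2, 22, t), (2, 36, z, 26, 12, z), (2, 36, z, 26, 14, d), (2, 36, z, 26, 22, t), (27, 22, k, 28, 19, r), (27, 22, k, 28, 23, k), (27, 22, k, 28, 5, q), (29, 8, k, 31, 19, r), (29, 8, k, 31, 23, k), (29, 8, k, 31, 5, q), (8, 28, k, 20, 19, r), (8, 28, k, 20, 23, k), (8, 28, k, 20, 5, q)}
(R ⋈ Q) ⋈ P (natural join on A): {(16, 40, z, 8, 12, z, 21), (16, 40, z, 8, 14, d, 21), (16, 40, z, 8, 22, t, 21), (19, 33, z, 2, 12, z, 40), (19, 33, z, 2, 14, d, 40), (19, 33, z, 2, 22, t, 40), (2, 36, z, 26, 12, z, 26), (2, 36, z, 26, 14, d, 26), (2, 36, z, 26, 22, t, 26), (8, 28, k, 20, 19, r, 16), (8, 28, k, 20, 19, r, 6), (8, 28, k, 20, 23, k, 16), (8, 28, k, 20, 23, k, 6), (8, 28, k, 20, 5, q, 16), (8, 28, k, 20, 5, q, 6)}
Keep only column(s) F, C, E, G: {(16, z, d, 21), (16, z, t, 21), (16, z, z, 21), (19, z, d, 40), (19, z, t, 40), (19, z, z, 40), (2, z, d, 26), (2, z, t, 26), (2, z, z, 26), (8, k, k, 16), (8, k, k, 6), (8, k, q, 16), (8, k, q, 6), (8, k, r, 16), (8, k, r, 6)}
Apply σ_{G != 21}; surviving tuples: {(19, z, d, 40), (19, z, t, 40), (19, z, z, 40), (2, z, d, 26), (2, z, t, 26), (2, z, z, 26), (8, k, k, 16), (8, k, k, 6), (8, k, q, 16), (8, k, q, 6), (8, k, r, 16), (8, k, r, 6)}
Keep only column(s) E, F (3 duplicate(s) eliminated): {(d, 19), (d, 2), (k, 8), (q, 8), (r, 8), (t, 19), (t, 2), (z, 19), (z, 2)}

{(d, 19), (d, 2), (k, 8), (q, 8), (r, 8), (t, 19), (t, 2), (z, 19), (z, 2)}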